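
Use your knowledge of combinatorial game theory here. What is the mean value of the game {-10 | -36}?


Game = {-10 | -36}, a switch {a | b} with numbers a > b.
Its thermograph has left wall a - t and right wall b + t, which meet at t = (a - b)/2, where both equal (a + b)/2. So the mast (mean value) is at (a + b)/2.
Mean = (-10 + (-36))/2 = -46/2 = -23

-23


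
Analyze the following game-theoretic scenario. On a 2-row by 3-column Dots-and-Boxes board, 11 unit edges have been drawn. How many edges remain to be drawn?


Grid: 2 x 3 boxes, i.e. 3 rows and 4 columns of dots.
Horizontal edges: (rows + 1) * cols = 3 * 3 = 9
Vertical edges: rows * (cols + 1) = 2 * 4 = 8
Total edges: 9 + 8 = 17
Edges drawn: 11
Remaining: 17 - 11 = 6

6


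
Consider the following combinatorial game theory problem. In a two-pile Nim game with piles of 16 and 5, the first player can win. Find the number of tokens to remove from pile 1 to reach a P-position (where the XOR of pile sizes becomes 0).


Piles: 16 and 5
Current XOR: 16 XOR 5 = 21 (non-zero, so this is an N-position).
To make the XOR zero, we need to find a move that balances the piles.
For pile 1 (size 16): target = 16 XOR 21 = 5
We reduce pile 1 from 16 to 5.
Tokens removed: 16 - 5 = 11
Verification: 5 XOR 5 = 0

11


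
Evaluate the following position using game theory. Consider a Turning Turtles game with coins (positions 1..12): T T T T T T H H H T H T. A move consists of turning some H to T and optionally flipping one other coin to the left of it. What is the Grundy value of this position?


Coins: T T T T T T H H H T H T
Key fact: a single head at position k behaves exactly like a Nim heap of size k (turning it to T and optionally flipping a coin at j < k corresponds to moving the heap from k to j, or to 0), and heads combine as a disjunctive sum (two heads at the same place would cancel, matching j XOR j = 0). So the Nim-value is the XOR of the 1-indexed positions of the heads.
Face-up positions (1-indexed): [7, 8, 9, 11]
XOR 0 with 7: 0 XOR 7 = 7
XOR 7 with 8: 7 XOR 8 = 15
XOR 15 with 9: 15 XOR 9 = 6
XOR 6 with 11: 6 XOR 11 = 13
Nim-value = 13

13


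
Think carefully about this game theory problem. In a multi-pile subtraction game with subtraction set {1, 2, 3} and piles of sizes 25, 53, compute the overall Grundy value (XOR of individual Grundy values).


Subtraction set: {1, 2, 3}
For this subtraction set, G(n) = n mod 4 (period = max + 1 = 4).
Pile 1 (size 25): G(25) = 25 mod 4 = 1
Pile 2 (size 53): G(53) = 53 mod 4 = 1
Total Grundy value = XOR of all: 1 XOR 1 = 0

0


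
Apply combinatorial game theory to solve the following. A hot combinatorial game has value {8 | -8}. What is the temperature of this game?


The game is {8 | -8}, a switch {a | b} with numbers a > b.
Cooling {a | b} by t gives {a - t | b + t}, which stops being hot when a - t = b + t, i.e. at t = (a - b)/2. So the temperature of a switch is (a - b)/2.
Temperature = (Left option - Right option) / 2
= (8 - (-8)) / 2
= 16 / 2
= 8

8


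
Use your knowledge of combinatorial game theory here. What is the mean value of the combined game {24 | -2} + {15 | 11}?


G1 = {24 | -2}, G2 = {15 | 11}
Each is a switch {a | b} with numbers a > b; its mean value is (a + b)/2, and mean value is additive over game sums: m(G1 + G2) = m(G1) + m(G2).
Mean of G1 = (24 + (-2))/2 = 22/2 = 11
Mean of G2 = (15 + (11))/2 = 26/2 = 13
Mean of G1 + G2 = 11 + 13 = 24

24


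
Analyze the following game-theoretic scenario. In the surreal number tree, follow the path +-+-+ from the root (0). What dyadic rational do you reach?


Sign expansion: +-+-+
Rule: track bounds (lo, hi), initially (-inf, +inf). On '+', the current value becomes lo and we move to the simplest number in (value, hi): value + 1 if hi = +inf, otherwise the midpoint (value + hi)/2. On '-', the current value becomes hi and we move to value - 1 if lo = -inf, otherwise the midpoint (lo + value)/2.
Start at 0.
Step 1: sign = +, move right. Bounds: (0, +inf). Value = 1
Step 2: sign = -, move left. Bounds: (0, 1). Value = 1/2
Step 3: sign = +, move right. Bounds: (1/2, 1). Value = 3/4
Step 4: sign = -, move left. Bounds: (1/2, 3/4). Value = 5/8
Step 5: sign = +, move right. Bounds: (5/8, 3/4). Value = 11/16
The surreal number with sign expansion +-+-+ is 11/16.

11/16


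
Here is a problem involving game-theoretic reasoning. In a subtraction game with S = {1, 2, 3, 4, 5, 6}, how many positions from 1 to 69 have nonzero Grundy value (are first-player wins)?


Subtraction set S = {1, 2, 3, 4, 5, 6}, so G(n) = n mod 7.
G(n) = 0 when n is a multiple of 7.
Multiples of 7 in [1, 69]: 9
N-positions (nonzero Grundy) = 69 - 9 = 60

60


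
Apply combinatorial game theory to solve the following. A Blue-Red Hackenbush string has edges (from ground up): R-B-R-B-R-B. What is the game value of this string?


Edges (from ground): R-B-R-B-R-B
By Berlekamp's sign-expansion rule, a Blue-Red Hackenbush stalk has the value of the surreal number whose sign sequence is the edge sequence with B -> + and R -> -.
Sign sequence: -+-+-+
Trace the sign expansion in the surreal number tree, starting from 0:
Edge 1: R (sign -) -> bounds (-inf, 0), value = -1
Edge 2: B (sign +) -> bounds (-1, 0), value = -1/2
Edge 3: R (sign -) -> bounds (-1, -1/2), value = -3/4
Edge 4: B (sign +) -> bounds (-3/4, -1/2), value = -5/8
Edge 5: R (sign -) -> bounds (-3/4, -5/8), value = -11/16
Edge 6: B (sign +) -> bounds (-11/16, -5/8), value = -21/32
Game value = -21/32

-21/32


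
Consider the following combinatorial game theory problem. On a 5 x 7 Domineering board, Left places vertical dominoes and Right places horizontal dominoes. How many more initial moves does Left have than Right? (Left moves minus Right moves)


Board is 5 x 7 (rows x cols).
Left (vertical) placements: (rows-1) * cols = 4 * 7 = 28
Right (horizontal) placements: rows * (cols-1) = 5 * 6 = 30
Advantage = Left - Right = 28 - 30 = -2

-2


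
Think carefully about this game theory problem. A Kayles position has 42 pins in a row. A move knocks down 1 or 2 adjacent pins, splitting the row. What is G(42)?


Kayles: a move removes 1 or 2 adjacent pins from a contiguous row.
Removing pins from a row of k leaves two independent rows (a, b) with a + b = k - 1 (one pin) or a + b = k - 2 (two pins); an end removal gives a = 0.
By Sprague-Grundy, G(k) = mex{ G(a) XOR G(b) } over all these splits. G(0) = 0.
G(1): splits (0,0):0^0=0 -> mex({0}) = 1
G(2): splits (0,1):0^1=1 (0,0):0^0=0 -> mex({0, 1}) = 2
G(3): splits (0,2):0^2=2 (1,1):1^1=0 (0,1):0^1=1 -> mex({0, 1, 2}) = 3
G(4): splits (0,3):0^3=3 (1,2):1^2=3 (0,2):0^2=2 (1,1):1^1=0 -> mex({0, 2, 3}) = 1
G(5): splits (0,4):0^1=1 (1,3):1^3=2 (2,2):2^2=0 (0,3):0^3=3 (1,2):1^2=3 -> mex({0, 1, 2, 3}) = 4
G(6) = mex({0, 1, 2, 4}) = 3
G(7) = mex({0, 1, 3, 4, 5}) = 2
G(8) = mex({0, 2, 3, 5, 6}) = 1
G(9) = mex({0, 1, 2, 3, 6, 7}) = 4
G(10) = mex({0, 1, 3, 4, 5, 7}) = 2
G(11) = mex({0, 1, 2, 3, 4, 5}) = 6
G(12) = mex({0, 1, 2, 3, 5, 6, 7}) = 4
G(13) = mex({0, 2, 3, 4, 6, 7}) = 1
G(14) = mex({0, 1, 4, 5, 6, 7}) = 2
G(15) = mex({0, 1, 2, 3, 4, 5, 6}) = 7
G(16) = mex({0, 2, 3, 5, 6, 7}) = 1
G(17) = mex({0, 1, 2, 3, 5, 6, 7}) = 4
G(18) = mex({0, 1, 2, 4, 5, 6}) = 3
G(19) = mex({0, 1, 3, 4, 5, 7}) = 2
G(20) = mex({0, 2, 3, 4, 5, 6, 7}) = 1
G(21) = mex({0, 1, 2, 3, 5, 6, 7}) = 4
G(22) = mex({0, 1, 2, 3, 4, 5, 7}) = 6
G(23) = mex({0, 1, 2, 3, 4, 5, 6}) = 7
G(24) = mex({0, 1, 2, 3, 5, 6, 7}) = 4
G(25) = mex({0, 2, 3, 4, 6, 7}) = 1
G(26) = mex({0, 1, 3, 4, 5, 6, 7}) = 2
G(27) = mex({0, 1, 2, 3, 4, 5, 6, 7}) = 8
G(28) = mex({0, 1, 2, 3, 4, 6, 7, 8}) = 5
G(29) = mex({0, 1, 2, 3, 5, 6, 7, 8, 9}) = 4
G(30) = mex({0, 1, 2, 3, 4, 5, 6, 9, 10}) = 7
G(31) = mex({0, 1, 3, 4, 5, 7, 10, 11}) = 2
G(32) = mex({0, 2, 3, 4, 5, 6, 7, 9, 11}) = 1
G(33) = mex({0, 1, 2, 3, 4, 5, 6, 7, 9, 12}) = 8
G(34) = mex({0, 1, 2, 3, 4, 5, 7, 8, 11, 12}) = 6
G(35) = mex({0, 1, 2, 3, 4, 5, 6, 8, 9, 10, 11}) = 7
G(36) = mex({0, 1, 2, 3, 5, 6, 7, 9, 10}) = 4
G(37) = mex({0, 2, 3, 4, 6, 7, 9, 10, 11, 12}) = 1
G(38) = mex({0, 1, 3, 4, 5, 6, 7, 9, 10, 11, 12}) = 2
G(39) = mex({0, 1, 2, 4, 5, 6, 7, 9, 10, 12, 14}) = 3
G(40) = mex({0, 2, 3, 4, 6, 7, 11, 12, 14}) = 1
G(41) = mex({0, 1, 2, 3, 5, 6, 7, 9, 10, 11, 12}) = 4
G(42) = mex({0, 1, 2, 3, 4, 5, 6, 9, 10}) = 7
Therefore G(42) = 7.

7


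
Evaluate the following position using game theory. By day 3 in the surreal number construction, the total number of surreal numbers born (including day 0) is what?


Day 0: {|} = 0 is born. Count = 1.
Day n: the number of surreal numbers born by day n is 2^(n+1) - 1.
By day 0: 2^1 - 1 = 1
By day 1: 2^2 - 1 = 3
By day 2: 2^3 - 1 = 7
By day 3: 2^4 - 1 = 15
By day 3: 15 surreal numbers.

15


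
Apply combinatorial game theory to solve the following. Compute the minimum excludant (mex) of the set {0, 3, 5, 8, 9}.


Set = {0, 3, 5, 8, 9}
0 is in the set.
1 is NOT in the set. This is the mex.
mex = 1

1


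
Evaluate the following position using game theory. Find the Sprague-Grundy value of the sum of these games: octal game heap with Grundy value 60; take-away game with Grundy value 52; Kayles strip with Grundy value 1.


By the Sprague-Grundy theorem, the Grundy value of a sum of games is the XOR of individual Grundy values.
octal game heap: Grundy value = 60. Running XOR: 0 XOR 60 = 60
take-away game: Grundy value = 52. Running XOR: 60 XOR 52 = 8
Kayles strip: Grundy value = 1. Running XOR: 8 XOR 1 = 9
The combined Grundy value is 9.

9


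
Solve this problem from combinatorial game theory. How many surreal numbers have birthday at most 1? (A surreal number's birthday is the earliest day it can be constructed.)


Day 0: {|} = 0 is born. Count = 1.
Day n: the number of surreal numbers born by day n is 2^(n+1) - 1.
By day 0: 2^1 - 1 = 1
By day 1: 2^2 - 1 = 3
By day 1: 3 surreal numbers.

3


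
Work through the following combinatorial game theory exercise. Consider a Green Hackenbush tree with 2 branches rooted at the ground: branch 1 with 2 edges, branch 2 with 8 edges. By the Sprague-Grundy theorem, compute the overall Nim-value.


The tree has 2 branches from the ground vertex.
In Green Hackenbush, the Nim-value of a simple path of length k is k.
Branch 1: length 2, Nim-value = 2
Branch 2: length 8, Nim-value = 8
Total Nim-value = XOR of all branch values:
0 XOR 2 = 2
2 XOR 8 = 10
Nim-value of the tree = 10

10


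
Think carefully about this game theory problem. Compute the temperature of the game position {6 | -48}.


The game is {6 | -48}, a switch {a | b} with numbers a > b.
Cooling {a | b} by t gives {a - t | b + t}, which stops being hot when a - t = b + t, i.e. at t = (a - b)/2. So the temperature of a switch is (a - b)/2.
Temperature = (Left option - Right option) / 2
= (6 - (-48)) / 2
= 54 / 2
= 27

27


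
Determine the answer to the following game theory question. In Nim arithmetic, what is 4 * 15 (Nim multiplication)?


Nim multiplication is bilinear over XOR: (u XOR v) * w = (u*w) XOR (v*w).
So we split each operand into its bit components and XOR the pairwise Nim products.
4 = 4 (as XOR of powers of 2).
15 = 1 + 2 + 4 + 8 (as XOR of powers of 2).
Using the standard Nim-product table on single bits:
  2*2 = 3,   2*4 = 8,   2*8 = 12,
  4*4 = 6,   4*8 = 11,  8*8 = 13,
and  1*x = x (identity), k*l = l*k (commutative).
Pairwise Nim products:
  4 * 1 = 4
  4 * 2 = 8
  4 * 4 = 6
  4 * 8 = 11
XOR them: 4 XOR 8 XOR 6 XOR 11 = 1.
Result: 4 * 15 = 1 (in Nim).

1


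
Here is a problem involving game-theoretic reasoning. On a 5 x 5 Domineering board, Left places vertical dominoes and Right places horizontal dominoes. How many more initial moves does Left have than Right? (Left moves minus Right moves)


Board is 5 x 5 (rows x cols).
Left (vertical) placements: (rows-1) * cols = 4 * 5 = 20
Right (horizontal) placements: rows * (cols-1) = 5 * 4 = 20
Advantage = Left - Right = 20 - 20 = 0

0


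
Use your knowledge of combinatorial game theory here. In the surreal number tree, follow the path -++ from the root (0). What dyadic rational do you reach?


Sign expansion: -++
Rule: track bounds (lo, hi), initially (-inf, +inf). On '+', the current value becomes lo and we move to the simplest number in (value, hi): value + 1 if hi = +inf, otherwise the midpoint (value + hi)/2. On '-', the current value becomes hi and we move to value - 1 if lo = -inf, otherwise the midpoint (lo + value)/2.
Start at 0.
Step 1: sign = -, move left. Bounds: (-inf, 0). Value = -1
Step 2: sign = +, move right. Bounds: (-1, 0). Value = -1/2
Step 3: sign = +, move right. Bounds: (-1/2, 0). Value = -1/4
The surreal number with sign expansion -++ is -1/4.

-1/4


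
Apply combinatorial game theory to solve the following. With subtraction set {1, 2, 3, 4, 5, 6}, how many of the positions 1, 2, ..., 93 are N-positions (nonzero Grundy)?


Subtraction set S = {1, 2, 3, 4, 5, 6}, so G(n) = n mod 7.
G(n) = 0 when n is a multiple of 7.
Multiples of 7 in [1, 93]: 13
N-positions (nonzero Grundy) = 93 - 13 = 80

80


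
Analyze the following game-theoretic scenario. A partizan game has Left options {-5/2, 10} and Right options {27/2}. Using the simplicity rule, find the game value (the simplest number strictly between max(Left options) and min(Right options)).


Left options: {-5/2, 10}, max = 10
Right options: {27/2}, min = 27/2
All options are numbers and max(Left) < min(Right), so by the simplicity theorem the value is the simplest (earliest-born) number strictly between 10 and 27/2.
Integers 11 through 13 all lie strictly between 10 and 27/2.
Among integers, the simplest (lowest birthday = smallest |n|; 0 is born on day 0, +-n on day n) is 11.
No non-integer in the interval can be simpler: if x is a non-integer in the interval, then floor(x) or ceil(x) also lies in the interval (the interval contains an integer), and both are proper prefixes of x's sign expansion, i.e. born earlier. So the game value is 11.
Game value = 11

11


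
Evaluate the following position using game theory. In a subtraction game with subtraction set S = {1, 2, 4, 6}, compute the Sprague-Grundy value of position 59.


The subtraction set is S = {1, 2, 4, 6}.
G(k) = mex{ G(k - s) : s in S, s <= k }. We compute iteratively: G(0) = 0.
G(1) = mex({0}) = 1
G(2) = mex({0, 1}) = 2
G(3) = mex({1, 2}) = 0
G(4) = mex({0, 2}) = 1
G(5) = mex({0, 1}) = 2
G(6) = mex({0, 1, 2}) = 3
G(7) = mex({0, 1, 2, 3}) = 4
G(8) = mex({1, 2, 3, 4}) = 0
G(9) = mex({0, 2, 4}) = 1
G(10) = mex({0, 1, 3}) = 2
G(11) = mex({1, 2, 4}) = 0
G(12) = mex({0, 2, 3}) = 1
G(13) = mex({0, 1, 4}) = 2
Observe that G(8)..G(13) = 0, 1, 2, 0, 1, 2 repeats G(0)..G(5) = 0, 1, 2, 0, 1, 2.
For k >= max(S) = 6, G(k) is determined by the previous 6 values G(k-6)..G(k-1); a window of 6 consecutive values has recurred shifted by 8, so by induction G(k + 8) = G(k) for all k >= 0: the sequence is periodic from the start with period 8.
One period: G(0..7) = 0, 1, 2, 0, 1, 2, 3, 4.
59 mod 8 = 3, so G(59) = G(3) = 0.

0


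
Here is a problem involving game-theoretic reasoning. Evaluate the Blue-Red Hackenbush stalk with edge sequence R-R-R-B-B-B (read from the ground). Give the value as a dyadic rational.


Edges (from ground): R-R-R-B-B-B
By Berlekamp's sign-expansion rule, a Blue-Red Hackenbush stalk has the value of the surreal number whose sign sequence is the edge sequence with B -> + and R -> -.
Sign sequence: ---+++
Trace the sign expansion in the surreal number tree, starting from 0:
Edge 1: R (sign -) -> bounds (-inf, 0), value = -1
Edge 2: R (sign -) -> bounds (-inf, -1), value = -2
Edge 3: R (sign -) -> bounds (-inf, -2), value = -3
Edge 4: B (sign +) -> bounds (-3, -2), value = -5/2
Edge 5: B (sign +) -> bounds (-5/2, -2), value = -9/4
Edge 6: B (sign +) -> bounds (-9/4, -2), value = -17/8
Game value = -17/8

-17/8


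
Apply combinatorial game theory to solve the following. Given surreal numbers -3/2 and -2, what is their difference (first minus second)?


x = -3/2, y = -2
Converting to common denominator: 2
x = -3/2, y = -4/2
x - y = -3/2 - -2 = 1/2

1/2


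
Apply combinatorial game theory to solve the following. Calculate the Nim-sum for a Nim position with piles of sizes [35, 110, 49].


We need the XOR (exclusive or) of all pile sizes.
After XOR-ing pile 1 (size 35): 0 XOR 35 = 35
After XOR-ing pile 2 (size 110): 35 XOR 110 = 77
After XOR-ing pile 3 (size 49): 77 XOR 49 = 124
The Nim-value of this position is 124.

124


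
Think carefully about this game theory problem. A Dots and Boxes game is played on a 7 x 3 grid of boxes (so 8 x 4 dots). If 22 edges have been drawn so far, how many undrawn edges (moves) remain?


Grid: 7 x 3 boxes, i.e. 8 rows and 4 columns of dots.
Horizontal edges: (rows + 1) * cols = 8 * 3 = 24
Vertical edges: rows * (cols + 1) = 7 * 4 = 28
Total edges: 24 + 28 = 52
Edges drawn: 22
Remaining: 52 - 22 = 30

30


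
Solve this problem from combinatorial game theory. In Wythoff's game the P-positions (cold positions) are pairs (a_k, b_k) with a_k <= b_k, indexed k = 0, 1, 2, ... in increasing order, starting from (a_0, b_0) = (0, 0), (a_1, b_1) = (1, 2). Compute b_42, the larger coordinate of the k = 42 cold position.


By Wythoff's theorem, a_k = floor(k * phi) and b_k = floor(k * phi^2) = a_k + k, where phi = (1 + sqrt(5))/2 is the golden ratio.
phi = (1 + sqrt(5))/2 = 1.618034
phi^2 = phi + 1 = 2.618034
k = 42
k * phi^2 = 42 * 2.618034 = 109.957428
b_42 = floor(k * phi^2) = 109 (check: a_42 + k = 67 + 42 = 109)

109


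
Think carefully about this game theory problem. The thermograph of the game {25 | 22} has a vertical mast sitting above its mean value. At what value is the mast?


Game = {25 | 22}, a switch {a | b} with numbers a > b.
Its thermograph has left wall a - t and right wall b + t, which meet at t = (a - b)/2, where both equal (a + b)/2. So the mast (mean value) is at (a + b)/2.
Mean = (25 + (22))/2 = 47/2 = 47/2

47/2


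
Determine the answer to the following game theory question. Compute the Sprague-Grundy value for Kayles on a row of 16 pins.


Kayles: a move removes 1 or 2 adjacent pins from a contiguous row.
Removing pins from a row of k leaves two independent rows (a, b) with a + b = k - 1 (one pin) or a + b = k - 2 (two pins); an end removal gives a = 0.
By Sprague-Grundy, G(k) = mex{ G(a) XOR G(b) } over all these splits. G(0) = 0.
G(1): splits (0,0):0^0=0 -> mex({0}) = 1
G(2): splits (0,1):0^1=1 (0,0):0^0=0 -> mex({0, 1}) = 2
G(3): splits (0,2):0^2=2 (1,1):1^1=0 (0,1):0^1=1 -> mex({0, 1, 2}) = 3
G(4): splits (0,3):0^3=3 (1,2):1^2=3 (0,2):0^2=2 (1,1):1^1=0 -> mex({0, 2, 3}) = 1
G(5): splits (0,4):0^1=1 (1,3):1^3=2 (2,2):2^2=0 (0,3):0^3=3 (1,2):1^2=3 -> mex({0, 1, 2, 3}) = 4
G(6) = mex({0, 1, 2, 4}) = 3
G(7) = mex({0, 1, 3, 4, 5}) = 2
G(8) = mex({0, 2, 3, 5, 6}) = 1
G(9) = mex({0, 1, 2, 3, 6, 7}) = 4
G(10) = mex({0, 1, 3, 4, 5, 7}) = 2
G(11) = mex({0, 1, 2, 3, 4, 5}) = 6
G(12) = mex({0, 1, 2, 3, 5, 6, 7}) = 4
G(13) = mex({0, 2, 3, 4, 6, 7}) = 1
G(14) = mex({0, 1, 4, 5, 6, 7}) = 2
G(15) = mex({0, 1, 2, 3, 4, 5, 6}) = 7
G(16) = mex({0, 2, 3, 5, 6, 7}) = 1
Therefore G(16) = 1.

1


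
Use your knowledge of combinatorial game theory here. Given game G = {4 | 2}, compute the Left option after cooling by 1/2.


Original game: {4 | 2} (a switch {a | b} with a > b).
Cooling by t (for t below the temperature (a - b)/2 = 1) taxes each move by t: {a | b} cooled by t is {a - t | b + t}.
Cooling amount: t = 1/2
Cooled Left option: 4 - 1/2 = 7/2
Cooled Right option: 2 + 1/2 = 5/2
Cooled game: {7/2 | 5/2}
Left option = 7/2

7/2


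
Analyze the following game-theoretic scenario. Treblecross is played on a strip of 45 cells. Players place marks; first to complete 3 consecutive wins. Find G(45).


Treblecross: place X on empty cells; 3-in-a-row wins.
Playing within two cells of an existing X lets the opponent win at once, so sensible play treats the cells i-2..i+2 around each X as dead. The player left with no safe cell loses, so this is a normal-play take-away game on strips of safe cells.
Placing X at cell i (0-indexed) of a strip of k safe cells leaves independent strips of sizes max(0, i-2) and max(0, k-i-3). Hence G(k) = mex{ G(max(0,i-2)) XOR G(max(0,k-i-3)) : 0 <= i < k }, with G(0) = 0.
G(1): splits (0,0):0^0=0 -> mex({0}) = 1
G(2): splits (0,0):0^0=0 -> mex({0}) = 1
G(3): splits (0,0):0^0=0 -> mex({0}) = 1
G(4): splits (0,1):0^1=1 (0,0):0^0=0 -> mex({0, 1}) = 2
G(5): splits (0,2):0^1=1 (0,1):0^1=1 (0,0):0^0=0 -> mex({0, 1}) = 2
G(6) = mex({1}) = 0
G(7) = mex({0, 1, 2}) = 3
G(8) = mex({0, 1, 2}) = 3
G(9) = mex({0, 2}) = 1
G(10) = mex({0, 2, 3}) = 1
G(11) = mex({0, 3}) = 1
G(12) = mex({1, 3}) = 0
G(13) = mex({0, 1, 2, 3}) = 4
G(14) = mex({0, 1, 2}) = 3
G(15) = mex({0, 1, 2}) = 3
G(16) = mex({0, 1, 2, 4}) = 3
G(17) = mex({0, 1, 3, 4}) = 2
G(18) = mex({0, 1, 3, 4}) = 2
G(19) = mex({0, 1, 3, 5}) = 2
G(20) = mex({0, 1, 2, 3, 5}) = 4
G(21) = mex({0, 1, 2, 3, 5}) = 4
G(22) = mex({1, 2, 6}) = 0
G(23) = mex({0, 1, 2, 3, 4, 6}) = 5
G(24) = mex({0, 1, 2, 3, 4}) = 5
G(25) = mex({0, 1, 3, 4, 7}) = 2
G(26) = mex({0, 1, 3, 4, 5, 7}) = 2
G(27) = mex({0, 1, 3, 5}) = 2
G(28) = mex({0, 1, 2, 5}) = 3
G(29) = mex({0, 1, 2, 4, 5, 6}) = 3
G(30) = mex({1, 2, 4, 6}) = 0
G(31) = mex({0, 1, 2, 3, 4, 6}) = 5
G(32) = mex({1, 2, 3, 4, 7}) = 0
G(33) = mex({0, 3, 7}) = 1
G(34) = mex({0, 2, 3, 5, 7}) = 1
G(35) = mex({0, 2, 3, 5, 6}) = 1
G(36) = mex({0, 1, 2, 5, 6}) = 3
G(37) = mex({0, 1, 2, 4, 5, 6}) = 3
G(38) = mex({0, 1, 2, 4}) = 3
G(39) = mex({0, 1, 2, 3, 4, 7}) = 5
G(40) = mex({0, 1, 2, 3, 4, 5, 7}) = 6
G(41) = mex({0, 1, 2, 3, 5, 7}) = 4
G(42) = mex({0, 1, 2, 3, 5, 6, 7}) = 4
G(43) = mex({0, 2, 3, 5, 6}) = 1
G(44) = mex({1, 2, 3, 4, 5, 6}) = 0
G(45) = mex({0, 1, 2, 3, 4, 6, 7}) = 5
Therefore G(45) = 5.

5


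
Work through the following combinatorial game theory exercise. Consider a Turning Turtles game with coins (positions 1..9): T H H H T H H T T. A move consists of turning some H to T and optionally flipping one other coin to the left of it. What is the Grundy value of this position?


Coins: T H H H T H H T T
Key fact: a single head at position k behaves exactly like a Nim heap of size k (turning it to T and optionally flipping a coin at j < k corresponds to moving the heap from k to j, or to 0), and heads combine as a disjunctive sum (two heads at the same place would cancel, matching j XOR j = 0). So the Nim-value is the XOR of the 1-indexed positions of the heads.
Face-up positions (1-indexed): [2, 3, 4, 6, 7]
XOR 0 with 2: 0 XOR 2 = 2
XOR 2 with 3: 2 XOR 3 = 1
XOR 1 with 4: 1 XOR 4 = 5
XOR 5 with 6: 5 XOR 6 = 3
XOR 3 with 7: 3 XOR 7 = 4
Nim-value = 4

4


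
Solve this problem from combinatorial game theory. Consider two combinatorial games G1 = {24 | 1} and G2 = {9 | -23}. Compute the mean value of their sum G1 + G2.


G1 = {24 | 1}, G2 = {9 | -23}
Each is a switch {a | b} with numbers a > b; its mean value is (a + b)/2, and mean value is additive over game sums: m(G1 + G2) = m(G1) + m(G2).
Mean of G1 = (24 + (1))/2 = 25/2 = 25/2
Mean of G2 = (9 + (-23))/2 = -14/2 = -7
Mean of G1 + G2 = 25/2 + -7 = 11/2

11/2


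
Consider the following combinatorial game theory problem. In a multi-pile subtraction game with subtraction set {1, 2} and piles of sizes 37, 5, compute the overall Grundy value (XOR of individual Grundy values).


Subtraction set: {1, 2}
For this subtraction set, G(n) = n mod 3 (period = max + 1 = 3).
Pile 1 (size 37): G(37) = 37 mod 3 = 1
Pile 2 (size 5): G(5) = 5 mod 3 = 2
Total Grundy value = XOR of all: 1 XOR 2 = 3

3


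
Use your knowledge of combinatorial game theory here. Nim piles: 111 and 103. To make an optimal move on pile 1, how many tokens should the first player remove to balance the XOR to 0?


Piles: 111 and 103
Current XOR: 111 XOR 103 = 8 (non-zero, so this is an N-position).
To make the XOR zero, we need to find a move that balances the piles.
For pile 1 (size 111): target = 111 XOR 8 = 103
We reduce pile 1 from 111 to 103.
Tokens removed: 111 - 103 = 8
Verification: 103 XOR 103 = 0

8


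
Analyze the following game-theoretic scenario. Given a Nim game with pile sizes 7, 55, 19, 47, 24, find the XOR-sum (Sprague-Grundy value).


We need the XOR (exclusive or) of all pile sizes.
After XOR-ing pile 1 (size 7): 0 XOR 7 = 7
After XOR-ing pile 2 (size 55): 7 XOR 55 = 48
After XOR-ing pile 3 (size 19): 48 XOR 19 = 35
After XOR-ing pile 4 (size 47): 35 XOR 47 = 12
After XOR-ing pile 5 (size 24): 12 XOR 24 = 20
The Nim-value of this position is 20.

20


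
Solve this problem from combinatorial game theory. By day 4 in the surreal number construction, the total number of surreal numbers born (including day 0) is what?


Day 0: {|} = 0 is born. Count = 1.
Day n: the number of surreal numbers born by day n is 2^(n+1) - 1.
By day 0: 2^1 - 1 = 1
By day 1: 2^2 - 1 = 3
By day 2: 2^3 - 1 = 7
By day 3: 2^4 - 1 = 15
By day 4: 2^5 - 1 = 31
By day 4: 31 surreal numbers.

31


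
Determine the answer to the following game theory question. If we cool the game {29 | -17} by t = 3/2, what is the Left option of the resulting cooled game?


Original game: {29 | -17} (a switch {a | b} with a > b).
Cooling by t (for t below the temperature (a - b)/2 = 23) taxes each move by t: {a | b} cooled by t is {a - t | b + t}.
Cooling amount: t = 3/2
Cooled Left option: 29 - 3/2 = 55/2
Cooled Right option: -17 + 3/2 = -31/2
Cooled game: {55/2 | -31/2}
Left option = 55/2

55/2


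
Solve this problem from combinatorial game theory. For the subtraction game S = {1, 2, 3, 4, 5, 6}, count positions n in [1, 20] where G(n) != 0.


Subtraction set S = {1, 2, 3, 4, 5, 6}, so G(n) = n mod 7.
G(n) = 0 when n is a multiple of 7.
Multiples of 7 in [1, 20]: 2
N-positions (nonzero Grundy) = 20 - 2 = 18

18


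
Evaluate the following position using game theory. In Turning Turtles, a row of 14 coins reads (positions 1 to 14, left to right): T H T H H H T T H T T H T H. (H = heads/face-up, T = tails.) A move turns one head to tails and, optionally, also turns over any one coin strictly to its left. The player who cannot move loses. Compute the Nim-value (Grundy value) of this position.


Coins: T H T H H H T T H T T H T H
Key fact: a single head at position k behaves exactly like a Nim heap of size k (turning it to T and optionally flipping a coin at j < k corresponds to moving the heap from k to j, or to 0), and heads combine as a disjunctive sum (two heads at the same place would cancel, matching j XOR j = 0). So the Nim-value is the XOR of the 1-indexed positions of the heads.
Face-up positions (1-indexed): [2, 4, 5, 6, 9, 12, 14]
XOR 0 with 2: 0 XOR 2 = 2
XOR 2 with 4: 2 XOR 4 = 6
XOR 6 with 5: 6 XOR 5 = 3
XOR 3 with 6: 3 XOR 6 = 5
XOR 5 with 9: 5 XOR 9 = 12
XOR 12 with 12: 12 XOR 12 = 0
XOR 0 with 14: 0 XOR 14 = 14
Nim-value = 14

14


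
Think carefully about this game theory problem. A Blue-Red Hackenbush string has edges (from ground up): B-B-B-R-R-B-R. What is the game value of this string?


Edges (from ground): B-B-B-R-R-B-R
By Berlekamp's sign-expansion rule, a Blue-Red Hackenbush stalk has the value of the surreal number whose sign sequence is the edge sequence with B -> + and R -> -.
Sign sequence: +++--+-
Trace the sign expansion in the surreal number tree, starting from 0:
Edge 1: B (sign +) -> bounds (0, +inf), value = 1
Edge 2: B (sign +) -> bounds (1, +inf), value = 2
Edge 3: B (sign +) -> bounds (2, +inf), value = 3
Edge 4: R (sign -) -> bounds (2, 3), value = 5/2
Edge 5: R (sign -) -> bounds (2, 5/2), value = 9/4
Edge 6: B (sign +) -> bounds (9/4, 5/2), value = 19/8
Edge 7: R (sign -) -> bounds (9/4, 19/8), value = 37/16
Game value = 37/16

37/16


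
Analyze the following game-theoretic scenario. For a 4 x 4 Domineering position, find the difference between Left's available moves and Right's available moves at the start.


Board is 4 x 4 (rows x cols).
Left (vertical) placements: (rows-1) * cols = 3 * 4 = 12
Right (horizontal) placements: rows * (cols-1) = 4 * 3 = 12
Advantage = Left - Right = 12 - 12 = 0

0


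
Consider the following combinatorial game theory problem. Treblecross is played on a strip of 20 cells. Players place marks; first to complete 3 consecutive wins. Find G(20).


Treblecross: place X on empty cells; 3-in-a-row wins.
Playing within two cells of an existing X lets the opponent win at once, so sensible play treats the cells i-2..i+2 around each X as dead. The player left with no safe cell loses, so this is a normal-play take-away game on strips of safe cells.
Placing X at cell i (0-indexed) of a strip of k safe cells leaves independent strips of sizes max(0, i-2) and max(0, k-i-3). Hence G(k) = mex{ G(max(0,i-2)) XOR G(max(0,k-i-3)) : 0 <= i < k }, with G(0) = 0.
G(1): splits (0,0):0^0=0 -> mex({0}) = 1
G(2): splits (0,0):0^0=0 -> mex({0}) = 1
G(3): splits (0,0):0^0=0 -> mex({0}) = 1
G(4): splits (0,1):0^1=1 (0,0):0^0=0 -> mex({0, 1}) = 2
G(5): splits (0,2):0^1=1 (0,1):0^1=1 (0,0):0^0=0 -> mex({0, 1}) = 2
G(6) = mex({1}) = 0
G(7) = mex({0, 1, 2}) = 3
G(8) = mex({0, 1, 2}) = 3
G(9) = mex({0, 2}) = 1
G(10) = mex({0, 2, 3}) = 1
G(11) = mex({0, 3}) = 1
G(12) = mex({1, 3}) = 0
G(13) = mex({0, 1, 2, 3}) = 4
G(14) = mex({0, 1, 2}) = 3
G(15) = mex({0, 1, 2}) = 3
G(16) = mex({0, 1, 2, 4}) = 3
G(17) = mex({0, 1, 3, 4}) = 2
G(18) = mex({0, 1, 3, 4}) = 2
G(19) = mex({0, 1, 3, 5}) = 2
G(20) = mex({0, 1, 2, 3, 5}) = 4
Therefore G(20) = 4.

4


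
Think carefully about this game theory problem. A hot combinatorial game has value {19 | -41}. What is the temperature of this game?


The game is {19 | -41}, a switch {a | b} with numbers a > b.
Cooling {a | b} by t gives {a - t | b + t}, which stops being hot when a - t = b + t, i.e. at t = (a - b)/2. So the temperature of a switch is (a - b)/2.
Temperature = (Left option - Right option) / 2
= (19 - (-41)) / 2
= 60 / 2
= 30

30


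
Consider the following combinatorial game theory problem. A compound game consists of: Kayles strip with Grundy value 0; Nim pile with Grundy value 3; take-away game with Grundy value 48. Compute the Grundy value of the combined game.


By the Sprague-Grundy theorem, the Grundy value of a sum of games is the XOR of individual Grundy values.
Kayles strip: Grundy value = 0. Running XOR: 0 XOR 0 = 0
Nim pile: Grundy value = 3. Running XOR: 0 XOR 3 = 3
take-away game: Grundy value = 48. Running XOR: 3 XOR 48 = 51
The combined Grundy value is 51.

51


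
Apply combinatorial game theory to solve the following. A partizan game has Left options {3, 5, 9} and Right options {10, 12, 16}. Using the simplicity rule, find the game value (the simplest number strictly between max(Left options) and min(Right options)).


Left options: {3, 5, 9}, max = 9
Right options: {10, 12, 16}, min = 10
All options are numbers and max(Left) < min(Right), so by the simplicity theorem the value is the simplest (earliest-born) number strictly between 9 and 10.
No integer lies strictly between 9 and 10, so the value is the dyadic rational m/2^k in the interval with the smallest k (then m odd); search k = 1, 2, ...:
Denominator 2: 19/2 lies strictly between 9 and 10 -- found.
The simplest number in the interval is 19/2.
Game value = 19/2

19/2


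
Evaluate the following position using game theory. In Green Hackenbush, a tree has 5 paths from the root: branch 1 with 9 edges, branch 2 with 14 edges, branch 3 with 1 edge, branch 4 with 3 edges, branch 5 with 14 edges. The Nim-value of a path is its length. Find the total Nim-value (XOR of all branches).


The tree has 5 branches from the ground vertex.
In Green Hackenbush, the Nim-value of a simple path of length k is k.
Branch 1: length 9, Nim-value = 9
Branch 2: length 14, Nim-value = 14
Branch 3: length 1, Nim-value = 1
Branch 4: length 3, Nim-value = 3
Branch 5: length 14, Nim-value = 14
Total Nim-value = XOR of all branch values:
0 XOR 9 = 9
9 XOR 14 = 7
7 XOR 1 = 6
6 XOR 3 = 5
5 XOR 14 = 11
Nim-value of the tree = 11

11


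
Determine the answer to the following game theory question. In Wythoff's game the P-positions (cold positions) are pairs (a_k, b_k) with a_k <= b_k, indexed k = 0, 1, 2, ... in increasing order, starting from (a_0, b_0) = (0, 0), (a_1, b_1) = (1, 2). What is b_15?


By Wythoff's theorem, a_k = floor(k * phi) and b_k = floor(k * phi^2) = a_k + k, where phi = (1 + sqrt(5))/2 is the golden ratio.
phi = (1 + sqrt(5))/2 = 1.618034
phi^2 = phi + 1 = 2.618034
k = 15
k * phi^2 = 15 * 2.618034 = 39.270510
b_15 = floor(k * phi^2) = 39 (check: a_15 + k = 24 + 15 = 39)

39


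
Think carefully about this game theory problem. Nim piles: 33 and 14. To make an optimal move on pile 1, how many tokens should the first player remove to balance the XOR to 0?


Piles: 33 and 14
Current XOR: 33 XOR 14 = 47 (non-zero, so this is an N-position).
To make the XOR zero, we need to find a move that balances the piles.
For pile 1 (size 33): target = 33 XOR 47 = 14
We reduce pile 1 from 33 to 14.
Tokens removed: 33 - 14 = 19
Verification: 14 XOR 14 = 0

19


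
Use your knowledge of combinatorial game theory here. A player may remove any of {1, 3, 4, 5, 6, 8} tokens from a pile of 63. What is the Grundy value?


The subtraction set is S = {1, 3, 4, 5, 6, 8}.
G(k) = mex{ G(k - s) : s in S, s <= k }. We compute iteratively: G(0) = 0.
G(1) = mex({0}) = 1
G(2) = mex({1}) = 0
G(3) = mex({0}) = 1
G(4) = mex({0, 1}) = 2
G(5) = mex({0, 1, 2}) = 3
G(6) = mex({0, 1, 3}) = 2
G(7) = mex({0, 1, 2}) = 3
G(8) = mex({0, 1, 2, 3}) = 4
G(9) = mex({1, 2, 3, 4}) = 0
G(10) = mex({0, 2, 3}) = 1
G(11) = mex({1, 2, 3, 4}) = 0
G(12) = mex({0, 2, 3, 4}) = 1
G(13) = mex({0, 1, 3, 4}) = 2
G(14) = mex({0, 1, 2, 4}) = 3
G(15) = mex({0, 1, 3}) = 2
G(16) = mex({0, 1, 2, 4}) = 3
Observe that G(9)..G(16) = 0, 1, 0, 1, 2, 3, 2, 3 repeats G(0)..G(7) = 0, 1, 0, 1, 2, 3, 2, 3.
For k >= max(S) = 8, G(k) is determined by the previous 8 values G(k-8)..G(k-1); a window of 8 consecutive values has recurred shifted by 9, so by induction G(k + 9) = G(k) for all k >= 0: the sequence is periodic from the start with period 9.
One period: G(0..8) = 0, 1, 0, 1, 2, 3, 2, 3, 4.
63 mod 9 = 0, so G(63) = G(0) = 0.

0


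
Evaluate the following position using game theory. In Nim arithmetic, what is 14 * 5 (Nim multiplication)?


Nim multiplication is bilinear over XOR: (u XOR v) * w = (u*w) XOR (v*w).
So we split each operand into its bit components and XOR the pairwise Nim products.
14 = 2 + 4 + 8 (as XOR of powers of 2).
5 = 1 + 4 (as XOR of powers of 2).
Using the standard Nim-product table on single bits:
  2*2 = 3,   2*4 = 8,   2*8 = 12,
  4*4 = 6,   4*8 = 11,  8*8 = 13,
and  1*x = x (identity), k*l = l*k (commutative).
Pairwise Nim products:
  2 * 1 = 2
  2 * 4 = 8
  4 * 1 = 4
  4 * 4 = 6
  8 * 1 = 8
  8 * 4 = 11
XOR them: 2 XOR 8 XOR 4 XOR 6 XOR 8 XOR 11 = 11.
Result: 14 * 5 = 11 (in Nim).

11


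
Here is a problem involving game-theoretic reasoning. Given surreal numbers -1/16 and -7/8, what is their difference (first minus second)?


x = -1/16, y = -7/8
Converting to common denominator: 16
x = -1/16, y = -14/16
x - y = -1/16 - -7/8 = 13/16

13/16


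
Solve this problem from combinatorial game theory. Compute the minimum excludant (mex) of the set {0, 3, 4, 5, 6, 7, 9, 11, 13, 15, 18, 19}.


Set = {0, 3, 4, 5, 6, 7, 9, 11, 13, 15, 18, 19}
0 is in the set.
1 is NOT in the set. This is the mex.
mex = 1

1


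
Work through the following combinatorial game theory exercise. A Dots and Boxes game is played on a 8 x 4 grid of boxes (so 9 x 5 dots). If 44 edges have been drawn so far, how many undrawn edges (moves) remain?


Grid: 8 x 4 boxes, i.e. 9 rows and 5 columns of dots.
Horizontal edges: (rows + 1) * cols = 9 * 4 = 36
Vertical edges: rows * (cols + 1) = 8 * 5 = 40
Total edges: 36 + 40 = 76
Edges drawn: 44
Remaining: 76 - 44 = 32

32


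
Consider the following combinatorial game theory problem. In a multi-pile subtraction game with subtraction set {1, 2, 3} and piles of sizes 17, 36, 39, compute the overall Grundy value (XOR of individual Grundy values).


Subtraction set: {1, 2, 3}
For this subtraction set, G(n) = n mod 4 (period = max + 1 = 4).
Pile 1 (size 17): G(17) = 17 mod 4 = 1
Pile 2 (size 36): G(36) = 36 mod 4 = 0
Pile 3 (size 39): G(39) = 39 mod 4 = 3
Total Grundy value = XOR of all: 1 XOR 0 XOR 3 = 2

2


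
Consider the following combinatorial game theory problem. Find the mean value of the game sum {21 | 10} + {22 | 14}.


G1 = {21 | 10}, G2 = {22 | 14}
Each is a switch {a | b} with numbers a > b; its mean value is (a + b)/2, and mean value is additive over game sums: m(G1 + G2) = m(G1) + m(G2).
Mean of G1 = (21 + (10))/2 = 31/2 = 31/2
Mean of G2 = (22 + (14))/2 = 36/2 = 18
Mean of G1 + G2 = 31/2 + 18 = 67/2

67/2


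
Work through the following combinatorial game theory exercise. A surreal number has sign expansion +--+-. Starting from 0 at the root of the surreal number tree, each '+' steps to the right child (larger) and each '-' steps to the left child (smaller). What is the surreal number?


Sign expansion: +--+-
Rule: track bounds (lo, hi), initially (-inf, +inf). On '+', the current value becomes lo and we move to the simplest number in (value, hi): value + 1 if hi = +inf, otherwise the midpoint (value + hi)/2. On '-', the current value becomes hi and we move to value - 1 if lo = -inf, otherwise the midpoint (lo + value)/2.
Start at 0.
Step 1: sign = +, move right. Bounds: (0, +inf). Value = 1
Step 2: sign = -, move left. Bounds: (0, 1). Value = 1/2
Step 3: sign = -, move left. Bounds: (0, 1/2). Value = 1/4
Step 4: sign = +, move right. Bounds: (1/4, 1/2). Value = 3/8
Step 5: sign = -, move left. Bounds: (1/4, 3/8). Value = 5/16
The surreal number with sign expansion +--+- is 5/16.

5/16


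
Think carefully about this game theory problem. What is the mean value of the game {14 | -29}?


Game = {14 | -29}, a switch {a | b} with numbers a > b.
Its thermograph has left wall a - t and right wall b + t, which meet at t = (a - b)/2, where both equal (a + b)/2. So the mast (mean value) is at (a + b)/2.
Mean = (14 + (-29))/2 = -15/2 = -15/2

-15/2


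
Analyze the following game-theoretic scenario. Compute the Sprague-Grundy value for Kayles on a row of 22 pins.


Kayles: a move removes 1 or 2 adjacent pins from a contiguous row.
Removing pins from a row of k leaves two independent rows (a, b) with a + b = k - 1 (one pin) or a + b = k - 2 (two pins); an end removal gives a = 0.
By Sprague-Grundy, G(k) = mex{ G(a) XOR G(b) } over all these splits. G(0) = 0.
G(1): splits (0,0):0^0=0 -> mex({0}) = 1
G(2): splits (0,1):0^1=1 (0,0):0^0=0 -> mex({0, 1}) = 2
G(3): splits (0,2):0^2=2 (1,1):1^1=0 (0,1):0^1=1 -> mex({0, 1, 2}) = 3
G(4): splits (0,3):0^3=3 (1,2):1^2=3 (0,2):0^2=2 (1,1):1^1=0 -> mex({0, 2, 3}) = 1
G(5): splits (0,4):0^1=1 (1,3):1^3=2 (2,2):2^2=0 (0,3):0^3=3 (1,2):1^2=3 -> mex({0, 1, 2, 3}) = 4
G(6) = mex({0, 1, 2, 4}) = 3
G(7) = mex({0, 1, 3, 4, 5}) = 2
G(8) = mex({0, 2, 3, 5, 6}) = 1
G(9) = mex({0, 1, 2, 3, 6, 7}) = 4
G(10) = mex({0, 1, 3, 4, 5, 7}) = 2
G(11) = mex({0, 1, 2, 3, 4, 5}) = 6
G(12) = mex({0, 1, 2, 3, 5, 6, 7}) = 4
G(13) = mex({0, 2, 3, 4, 6, 7}) = 1
G(14) = mex({0, 1, 4, 5, 6, 7}) = 2
G(15) = mex({0, 1, 2, 3, 4, 5, 6}) = 7
G(16) = mex({0, 2, 3, 5, 6, 7}) = 1
G(17) = mex({0, 1, 2, 3, 5, 6, 7}) = 4
G(18) = mex({0, 1, 2, 4, 5, 6}) = 3
G(19) = mex({0, 1, 3, 4, 5, 7}) = 2
G(20) = mex({0, 2, 3, 4, 5, 6, 7}) = 1
G(21) = mex({0, 1, 2, 3, 5, 6, 7}) = 4
G(22) = mex({0, 1, 2, 3, 4, 5, 7}) = 6
Therefore G(22) = 6.

6


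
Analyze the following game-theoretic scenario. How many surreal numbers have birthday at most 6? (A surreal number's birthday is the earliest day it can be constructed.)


Day 0: {|} = 0 is born. Count = 1.
Day n: the number of surreal numbers born by day n is 2^(n+1) - 1.
By day 0: 2^1 - 1 = 1
By day 1: 2^2 - 1 = 3
By day 2: 2^3 - 1 = 7
By day 3: 2^4 - 1 = 15
By day 4: 2^5 - 1 = 31
By day 5: 2^6 - 1 = 63
By day 6: 2^7 - 1 = 127
By day 6: 127 surreal numbers.

127


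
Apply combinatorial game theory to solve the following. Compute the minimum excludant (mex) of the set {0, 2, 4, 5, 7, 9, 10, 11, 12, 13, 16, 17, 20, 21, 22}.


Set = {0, 2, 4, 5, 7, 9, 10, 11, 12, 13, 16, 17, 20, 21, 22}
0 is in the set.
1 is NOT in the set. This is the mex.
mex = 1

1


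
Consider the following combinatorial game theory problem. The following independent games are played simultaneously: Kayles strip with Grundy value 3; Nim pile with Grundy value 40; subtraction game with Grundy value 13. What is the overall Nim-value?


By the Sprague-Grundy theorem, the Grundy value of a sum of games is the XOR of individual Grundy values.
Kayles strip: Grundy value = 3. Running XOR: 0 XOR 3 = 3
Nim pile: Grundy value = 40. Running XOR: 3 XOR 40 = 43
subtraction game: Grundy value = 13. Running XOR: 43 XOR 13 = 38
The combined Grundy value is 38.

38
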